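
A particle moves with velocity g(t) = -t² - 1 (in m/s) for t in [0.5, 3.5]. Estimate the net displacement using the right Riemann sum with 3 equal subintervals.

Δt = (3.5 − 0.5)/3 = 1.
Right endpoints: 1.5, 2.5, 3.5.
g(1.5) = -3.25, g(2.5) = -7.25, g(3.5) = -13.25.
Sum = Δt · [g(1.5) + g(2.5) + g(3.5)].
Sum = -23.75.

-23.75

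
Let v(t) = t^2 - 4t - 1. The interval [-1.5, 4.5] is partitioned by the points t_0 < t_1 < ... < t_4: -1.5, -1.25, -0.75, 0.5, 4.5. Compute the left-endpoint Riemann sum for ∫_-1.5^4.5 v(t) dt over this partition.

Subinterval widths: 0.25, 0.5, 1.25, 4.
Left endpoints: -1.5, -1.25, -0.75, 0.5.
v(-1.5) = 7.25, v(-1.25) = 5.5625, v(-0.75) = 2.5625, v(0.5) = -2.75.
Sum = Σ Δt_i · v(t_i).
Sum = -3.203125.

-3.203125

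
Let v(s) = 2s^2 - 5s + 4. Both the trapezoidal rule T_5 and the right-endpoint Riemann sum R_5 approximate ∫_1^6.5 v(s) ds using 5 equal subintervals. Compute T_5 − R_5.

-30.25

T_5 = 103.51.
R_5 = 133.76.
T_5 − R_5 = -30.25.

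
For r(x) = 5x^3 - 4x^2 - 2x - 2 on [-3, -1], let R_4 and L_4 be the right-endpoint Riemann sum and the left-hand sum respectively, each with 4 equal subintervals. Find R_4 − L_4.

R_4 = -94.
L_4 = -173.
R_4 − L_4 = 79.

79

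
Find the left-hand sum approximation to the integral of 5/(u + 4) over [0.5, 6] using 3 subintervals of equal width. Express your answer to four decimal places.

Δu = (6 − 0.5)/3 = 11/6.
Left endpoints: 0.5, 7/3, 25/6.
f(0.5) = 10/9, f(7/3) = 15/19, f(25/6) = 30/49.
Sum = Δu · [f(0.5) + f(7/3) + f(25/6)].
Sum ≈ 4.6069.

4.6069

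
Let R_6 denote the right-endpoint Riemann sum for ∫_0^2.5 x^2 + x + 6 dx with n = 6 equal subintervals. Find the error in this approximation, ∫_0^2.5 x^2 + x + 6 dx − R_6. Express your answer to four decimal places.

-1.8953

Exact integral: ∫_0^2.5 f(x) dx ≈ 23.333333.
R_6 ≈ 25.228588.
Error ≈ 23.333333 − 25.228588 ≈ -1.8953.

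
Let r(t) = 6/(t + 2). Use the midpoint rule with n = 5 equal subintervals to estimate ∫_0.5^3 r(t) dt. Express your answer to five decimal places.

Δt = (3 − 0.5)/5 = 0.5.
Midpoints: 0.75, 1.25, 1.75, 2.25, 2.75.
r(0.75) = 24/11, r(1.25) = 24/13, r(1.75) = 1.6, r(2.25) = 24/17, r(2.75) = 24/19.
Sum = Δt · [r(0.75) + r(1.25) + r(1.75) + r(2.25) + r(2.75)].
Sum ≈ 4.15145.

4.15145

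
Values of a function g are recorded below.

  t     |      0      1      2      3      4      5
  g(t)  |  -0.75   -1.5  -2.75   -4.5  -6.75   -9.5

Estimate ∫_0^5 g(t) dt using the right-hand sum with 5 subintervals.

-25

Δt = 1.
Sum = 1·[(-1.5) + (-2.75) + (-4.5) + (-6.75) + (-9.5)] = -25.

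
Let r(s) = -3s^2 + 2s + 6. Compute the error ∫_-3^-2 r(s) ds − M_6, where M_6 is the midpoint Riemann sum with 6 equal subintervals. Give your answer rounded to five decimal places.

Exact integral: ∫_-3^-2 r(s) ds = -18.
M_6 ≈ -17.9930556.
Error ≈ -18 − (-17.9930556) ≈ -0.00694.

-0.00694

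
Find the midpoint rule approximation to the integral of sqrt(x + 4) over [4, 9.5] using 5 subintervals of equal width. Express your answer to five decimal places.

17.98522

Δx = (9.5 − 4)/5 = 1.1.
Midpoints: 4.55, 5.65, 6.75, 7.85, 8.95.
f(4.55) ≈ 2.92404, f(5.65) ≈ 3.10644, f(6.75) ≈ 3.27872, f(7.85) ≈ 3.44238, f(8.95) ≈ 3.59861.
Sum = Δx · [f(4.55) + f(5.65) + f(6.75) + f(7.85) + f(8.95)].
Sum ≈ 17.98522.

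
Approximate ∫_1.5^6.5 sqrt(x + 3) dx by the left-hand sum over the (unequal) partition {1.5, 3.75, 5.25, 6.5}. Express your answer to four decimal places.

12.2604

Subinterval widths: 2.25, 1.5, 1.25.
Left endpoints: 1.5, 3.75, 5.25.
f(1.5) ≈ 2.1213, f(3.75) ≈ 2.5981, f(5.25) ≈ 2.8723.
Sum = Σ Δx_i · f(x_i).
Sum ≈ 12.2604.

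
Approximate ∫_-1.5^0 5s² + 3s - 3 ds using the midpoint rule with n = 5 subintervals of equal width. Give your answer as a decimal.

-2.30625

Δs = (0 − (-1.5))/5 = 0.3.
Midpoints: -1.35, -1.05, -0.75, -0.45, -0.15.
f(-1.35) = 2.0625, f(-1.05) = -0.6375, f(-0.75) = -2.4375, f(-0.45) = -3.3375, f(-0.15) = -3.3375.
Sum = Δs · [f(-1.35) + f(-1.05) + f(-0.75) + f(-0.45) + f(-0.15)].
Sum = -2.30625.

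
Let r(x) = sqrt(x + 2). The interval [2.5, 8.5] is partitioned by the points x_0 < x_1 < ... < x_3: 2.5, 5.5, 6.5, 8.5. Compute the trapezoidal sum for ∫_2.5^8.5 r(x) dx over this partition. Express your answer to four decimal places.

16.2728

Subinterval widths: 3, 1, 2.
r(2.5) ≈ 2.1213, r(5.5) ≈ 2.7386, r(6.5) ≈ 2.9155, r(8.5) ≈ 3.2404.
On each subinterval the trapezoid contributes (Δx_i/2)·[r(x_{i-1}) + r(x_i)].
Sum ≈ 16.2728.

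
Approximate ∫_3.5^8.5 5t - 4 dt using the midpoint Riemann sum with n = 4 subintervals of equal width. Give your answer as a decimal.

Δt = (8.5 − 3.5)/4 = 1.25.
Midpoints: 4.125, 5.375, 6.625, 7.875.
f(4.125) = 16.625, f(5.375) = 22.875, f(6.625) = 29.125, f(7.875) = 35.375.
Sum = Δt · [f(4.125) + f(5.375) + f(6.625) + f(7.875)].
Sum = 130.

130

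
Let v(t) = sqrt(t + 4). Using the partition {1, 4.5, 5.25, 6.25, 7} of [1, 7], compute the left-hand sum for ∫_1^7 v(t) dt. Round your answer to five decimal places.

Subinterval widths: 3.5, 0.75, 1, 0.75.
Left endpoints: 1, 4.5, 5.25, 6.25.
v(1) ≈ 2.23607, v(4.5) ≈ 2.91548, v(5.25) ≈ 3.04138, v(6.25) ≈ 3.20156.
Sum = Σ Δt_i · v(t_i).
Sum ≈ 15.45540.

15.45540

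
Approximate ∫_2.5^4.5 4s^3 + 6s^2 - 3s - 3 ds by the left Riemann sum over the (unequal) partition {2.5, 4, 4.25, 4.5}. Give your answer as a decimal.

318.421875

Subinterval widths: 1.5, 0.25, 0.25.
Left endpoints: 2.5, 4, 4.25.
f(2.5) = 89.5, f(4) = 337, f(4.25) = 399.6875.
Sum = Σ Δs_i · f(s_i).
Sum = 318.421875.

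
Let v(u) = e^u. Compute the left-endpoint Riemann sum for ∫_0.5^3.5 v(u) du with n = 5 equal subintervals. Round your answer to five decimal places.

22.96510

Δu = (3.5 − 0.5)/5 = 0.6.
Left endpoints: 0.5, 1.1, 1.7, 2.3, 2.9.
v(0.5) ≈ 1.64872, v(1.1) ≈ 3.00417, v(1.7) ≈ 5.47395, v(2.3) ≈ 9.97418, v(2.9) ≈ 18.17415.
Sum = Δu · [v(0.5) + v(1.1) + v(1.7) + v(2.3) + v(2.9)].
Sum ≈ 22.96510.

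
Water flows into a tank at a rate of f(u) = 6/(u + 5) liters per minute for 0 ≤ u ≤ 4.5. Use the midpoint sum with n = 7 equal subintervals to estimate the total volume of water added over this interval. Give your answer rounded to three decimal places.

3.848

Δu = (4.5 − 0)/7 = 9/14.
Midpoints: 9/28, 27/28, 45/28, 2.25, 81/28, 99/28, 117/28.
f(9/28) = 168/149, f(27/28) = 168/167, f(45/28) = 168/185, f(2.25) = 24/29, f(81/28) = 168/221, f(99/28) = 168/239, f(117/28) = 168/257.
Sum = Δu · [f(9/28) + f(27/28) + f(45/28) + ...].
Sum ≈ 3.848.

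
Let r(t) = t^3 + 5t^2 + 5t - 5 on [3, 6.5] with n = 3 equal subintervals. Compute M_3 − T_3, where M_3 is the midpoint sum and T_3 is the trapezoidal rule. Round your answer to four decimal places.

-22.9262

M_3 ≈ 896.706887.
T_3 ≈ 919.633102.
M_3 − T_3 ≈ -22.9262.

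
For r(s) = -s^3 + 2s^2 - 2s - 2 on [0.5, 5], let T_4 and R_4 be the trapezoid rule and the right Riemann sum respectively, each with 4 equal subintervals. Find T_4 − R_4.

T_4 ≈ -112.66699.
R_4 ≈ -160.12793.
T_4 − R_4 = 47.4609375.

47.4609375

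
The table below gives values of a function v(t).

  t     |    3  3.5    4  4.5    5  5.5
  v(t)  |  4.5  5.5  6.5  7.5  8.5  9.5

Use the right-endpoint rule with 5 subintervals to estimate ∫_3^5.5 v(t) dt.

18.75

Δt = 0.5.
Sum = 0.5·[5.5 + 6.5 + 7.5 + 8.5 + 9.5] = 18.75.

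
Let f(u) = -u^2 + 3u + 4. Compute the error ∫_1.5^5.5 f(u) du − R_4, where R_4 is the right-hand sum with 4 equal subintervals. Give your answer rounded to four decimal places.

8.6667

Exact integral: ∫_1.5^5.5 f(u) du ≈ 3.666667.
R_4 = -5.
Error ≈ 3.666667 − (-5) ≈ 8.6667.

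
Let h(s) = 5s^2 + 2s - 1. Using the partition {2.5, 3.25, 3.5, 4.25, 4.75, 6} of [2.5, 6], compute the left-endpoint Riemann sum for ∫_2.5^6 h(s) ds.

Subinterval widths: 0.75, 0.25, 0.75, 0.5, 1.25.
Left endpoints: 2.5, 3.25, 3.5, 4.25, 4.75.
h(2.5) = 35.25, h(3.25) = 58.3125, h(3.5) = 67.25, h(4.25) = 97.8125, h(4.75) = 121.3125.
Sum = Σ Δs_i · h(s_i).
Sum = 292.

292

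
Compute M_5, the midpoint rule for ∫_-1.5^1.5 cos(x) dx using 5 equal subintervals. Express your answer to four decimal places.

2.0252

Δx = (1.5 − (-1.5))/5 = 0.6.
Midpoints: -1.2, -0.6, 0, 0.6, 1.2.
f(-1.2) ≈ 0.3624, f(-0.6) ≈ 0.8253, f(0) ≈ 1.0000, f(0.6) ≈ 0.8253, f(1.2) ≈ 0.3624.
Sum = Δx · [f(-1.2) + f(-0.6) + f(0) + f(0.6) + f(1.2)].
Sum ≈ 2.0252.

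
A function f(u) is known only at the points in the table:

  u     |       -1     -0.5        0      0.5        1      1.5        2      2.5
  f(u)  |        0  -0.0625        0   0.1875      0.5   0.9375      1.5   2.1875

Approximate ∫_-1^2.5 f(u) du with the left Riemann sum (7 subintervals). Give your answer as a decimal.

1.53125

Δu = 0.5.
Sum = 0.5·[0 + (-0.0625) + 0 + 0.1875 + 0.5 + 0.9375 + 1.5] = 1.53125.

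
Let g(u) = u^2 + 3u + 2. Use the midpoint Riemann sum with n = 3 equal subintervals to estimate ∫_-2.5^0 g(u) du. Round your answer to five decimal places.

0.68866

Δu = (0 − (-2.5))/3 = 5/6.
Midpoints: -25/12, -1.25, -5/12.
g(-25/12) = 13/144, g(-1.25) = -0.1875, g(-5/12) = 133/144.
Sum = Δu · [g(-25/12) + g(-1.25) + g(-5/12)].
Sum ≈ 0.68866.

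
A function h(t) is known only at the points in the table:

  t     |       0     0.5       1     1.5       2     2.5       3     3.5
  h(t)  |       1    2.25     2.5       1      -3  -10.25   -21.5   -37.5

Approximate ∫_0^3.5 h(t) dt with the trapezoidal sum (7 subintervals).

-23.625

Δt = 0.5.
T_7 = (0.5/2)·[1 + 2·2.25 + 2·2.5 + 2·1 + 2·(-3) + 2·(-10.25) + 2·(-21.5) + (-37.5)] = -23.625.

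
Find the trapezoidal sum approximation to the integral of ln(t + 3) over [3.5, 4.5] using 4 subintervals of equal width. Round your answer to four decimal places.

Δt = (4.5 − 3.5)/4 = 0.25.
f(3.5) ≈ 1.8718, f(3.75) ≈ 1.9095, f(4) ≈ 1.9459, f(4.25) ≈ 1.9810, f(4.5) ≈ 2.0149.
T_4 = (Δt/2)·[f(t_0) + 2f(t_1) + 2f(t_2) + 2f(t_3) + f(t_4)].
Sum ≈ 1.9450.

1.9450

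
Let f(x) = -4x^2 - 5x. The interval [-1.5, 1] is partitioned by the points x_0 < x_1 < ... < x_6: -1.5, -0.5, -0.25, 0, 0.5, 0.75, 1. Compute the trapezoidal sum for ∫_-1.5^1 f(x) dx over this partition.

-3.5

Subinterval widths: 1, 0.25, 0.25, 0.5, 0.25, 0.25.
f(-1.5) = -1.5, f(-0.5) = 1.5, f(-0.25) = 1, f(0) = 0, f(0.5) = -3.5, f(0.75) = -6, f(1) = -9.
On each subinterval the trapezoid contributes (Δx_i/2)·[f(x_{i-1}) + f(x_i)].
Sum = -3.5.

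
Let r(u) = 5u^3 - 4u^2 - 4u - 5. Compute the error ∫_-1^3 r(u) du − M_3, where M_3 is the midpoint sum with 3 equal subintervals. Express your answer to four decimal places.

Exact integral: ∫_-1^3 r(u) du ≈ 26.666667.
M_3 ≈ 20.148148.
Error ≈ 26.666667 − 20.148148 ≈ 6.5185.

6.5185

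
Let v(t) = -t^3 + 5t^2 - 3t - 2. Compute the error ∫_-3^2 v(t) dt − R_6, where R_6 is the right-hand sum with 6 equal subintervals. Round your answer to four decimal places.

Exact integral: ∫_-3^2 v(t) dt ≈ 72.083333.
R_6 ≈ 44.594907.
Error ≈ 72.083333 − 44.594907 ≈ 27.4884.

27.4884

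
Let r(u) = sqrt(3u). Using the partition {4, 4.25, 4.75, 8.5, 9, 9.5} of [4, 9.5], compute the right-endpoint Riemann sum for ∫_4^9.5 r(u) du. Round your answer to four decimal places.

26.9841

Subinterval widths: 0.25, 0.5, 3.75, 0.5, 0.5.
Right endpoints: 4.25, 4.75, 8.5, 9, 9.5.
r(4.25) ≈ 3.5707, r(4.75) ≈ 3.7749, r(8.5) ≈ 5.0498, r(9) ≈ 5.1962, r(9.5) ≈ 5.3385.
Sum = Σ Δu_i · r(u_i).
Sum ≈ 26.9841.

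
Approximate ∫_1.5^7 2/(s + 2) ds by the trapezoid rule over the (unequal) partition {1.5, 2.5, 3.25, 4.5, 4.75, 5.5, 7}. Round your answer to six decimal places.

Subinterval widths: 1, 0.75, 1.25, 0.25, 0.75, 1.5.
f(1.5) = 4/7, f(2.5) = 4/9, f(3.25) = 8/21, f(4.5) = 4/13, f(4.75) = 8/27, f(5.5) = 4/15, f(7) = 2/9.
On each subinterval the trapezoid contributes (Δs_i/2)·[f(s_{i-1}) + f(s_i)].
Sum ≈ 1.901140.

1.901140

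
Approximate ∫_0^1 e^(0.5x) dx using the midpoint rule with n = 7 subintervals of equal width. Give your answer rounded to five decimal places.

1.29717

Δx = (1 − 0)/7 = 1/7.
Midpoints: 1/14, 3/14, 5/14, 0.5, 9/14, 11/14, 13/14.
f(1/14) ≈ 1.03636, f(3/14) ≈ 1.11309, f(5/14) ≈ 1.19551, f(0.5) ≈ 1.28403, f(9/14) ≈ 1.37910, f(11/14) ≈ 1.48121, f(13/14) ≈ 1.59088.
Sum = Δx · [f(1/14) + f(3/14) + f(5/14) + ...].
Sum ≈ 1.29717.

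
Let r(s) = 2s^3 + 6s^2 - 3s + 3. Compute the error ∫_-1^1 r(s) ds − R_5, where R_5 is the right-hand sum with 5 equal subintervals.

0.08

Exact integral: ∫_-1^1 r(s) ds = 10.
R_5 = 9.92.
Error = 10 − 9.92 = 0.08.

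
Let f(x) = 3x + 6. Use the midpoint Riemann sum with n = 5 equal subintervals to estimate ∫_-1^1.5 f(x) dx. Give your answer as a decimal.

Δx = (1.5 − (-1))/5 = 0.5.
Midpoints: -0.75, -0.25, 0.25, 0.75, 1.25.
f(-0.75) = 3.75, f(-0.25) = 5.25, f(0.25) = 6.75, f(0.75) = 8.25, f(1.25) = 9.75.
Sum = Δx · [f(-0.75) + f(-0.25) + f(0.25) + f(0.75) + f(1.25)].
Sum = 16.875.

16.875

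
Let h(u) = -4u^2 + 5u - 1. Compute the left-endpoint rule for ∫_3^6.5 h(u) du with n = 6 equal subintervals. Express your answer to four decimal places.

Δu = (6.5 − 3)/6 = 7/12.
Left endpoints: 3, 43/12, 25/6, 4.75, 16/3, 71/12.
h(3) = -22, h(43/12) = -310/9, h(25/6) = -893/18, h(4.75) = -67.5, h(16/3) = -793/9, h(71/12) = -1003/9.
Sum = Δu · [h(3) + h(43/12) + h(25/6) + ...].
Sum ≈ -217.6481.

-217.6481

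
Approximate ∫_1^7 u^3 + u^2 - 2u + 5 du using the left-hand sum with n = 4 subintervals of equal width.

Δu = (7 − 1)/4 = 1.5.
Left endpoints: 1, 2.5, 4, 5.5.
f(1) = 5, f(2.5) = 21.875, f(4) = 77, f(5.5) = 190.625.
Sum = Δu · [f(1) + f(2.5) + f(4) + f(5.5)].
Sum = 441.75.

441.75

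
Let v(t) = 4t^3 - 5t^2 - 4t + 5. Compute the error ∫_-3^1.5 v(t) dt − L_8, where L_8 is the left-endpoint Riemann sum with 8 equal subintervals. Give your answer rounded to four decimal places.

41.9238

Exact integral: ∫_-3^1.5 v(t) dt = -90.5625.
L_8 ≈ -132.486328.
Error ≈ -90.5625 − (-132.486328) ≈ 41.9238.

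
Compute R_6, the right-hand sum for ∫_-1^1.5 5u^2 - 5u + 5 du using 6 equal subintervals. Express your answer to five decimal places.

Δu = (1.5 − (-1))/6 = 5/12.
Right endpoints: -7/12, -1/6, 0.25, 2/3, 13/12, 1.5.
f(-7/12) = 1385/144, f(-1/6) = 215/36, f(0.25) = 4.0625, f(2/3) = 35/9, f(13/12) = 785/144, f(1.5) = 8.75.
Sum = Δu · [f(-7/12) + f(-1/6) + f(0.25) + ...].
Sum ≈ 15.72627.

15.72627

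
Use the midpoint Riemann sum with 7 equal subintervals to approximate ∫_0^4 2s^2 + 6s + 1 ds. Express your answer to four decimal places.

Δs = (4 − 0)/7 = 4/7.
Midpoints: 2/7, 6/7, 10/7, 2, 18/7, 22/7, 26/7.
f(2/7) = 141/49, f(6/7) = 373/49, f(10/7) = 669/49, f(2) = 21, f(18/7) = 1453/49, f(22/7) = 1941/49, f(26/7) = 2493/49.
Sum = Δs · [f(2/7) + f(6/7) + f(10/7) + ...].
Sum ≈ 94.4490.

94.4490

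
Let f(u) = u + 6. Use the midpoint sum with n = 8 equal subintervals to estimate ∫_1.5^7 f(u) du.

Δu = (7 − 1.5)/8 = 0.6875.
Midpoints: 1.84375, 2.53125, 3.21875, 3.90625, 4.59375, 5.28125, 5.96875, 6.65625.
f(1.84375) = 7.84375, f(2.53125) = 8.53125, f(3.21875) = 9.21875, f(3.90625) = 9.90625, f(4.59375) = 10.59375, f(5.28125) = 11.28125, f(5.96875) = 11.96875, f(6.65625) = 12.65625.
Sum = Δu · [f(1.84375) + f(2.53125) + f(3.21875) + ...].
Sum = 56.375.

56.375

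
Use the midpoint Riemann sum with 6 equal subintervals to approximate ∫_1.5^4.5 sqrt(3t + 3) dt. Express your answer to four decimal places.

10.3316

Δt = (4.5 − 1.5)/6 = 0.5.
Midpoints: 1.75, 2.25, 2.75, 3.25, 3.75, 4.25.
f(1.75) ≈ 2.8723, f(2.25) ≈ 3.1225, f(2.75) ≈ 3.3541, f(3.25) ≈ 3.5707, f(3.75) ≈ 3.7749, f(4.25) ≈ 3.9686.
Sum = Δt · [f(1.75) + f(2.25) + f(2.75) + ...].
Sum ≈ 10.3316.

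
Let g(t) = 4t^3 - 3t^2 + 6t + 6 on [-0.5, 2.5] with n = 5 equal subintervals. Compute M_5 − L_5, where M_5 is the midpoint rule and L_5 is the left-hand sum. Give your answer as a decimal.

M_5 = 58.44.
L_5 = 41.97.
M_5 − L_5 = 16.47.

16.47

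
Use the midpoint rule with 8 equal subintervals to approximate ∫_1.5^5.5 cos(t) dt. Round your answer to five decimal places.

-1.72091

Δt = (5.5 − 1.5)/8 = 0.5.
Midpoints: 1.75, 2.25, 2.75, 3.25, 3.75, 4.25, 4.75, 5.25.
f(1.75) ≈ -0.17825, f(2.25) ≈ -0.62817, f(2.75) ≈ -0.92430, f(3.25) ≈ -0.99413, f(3.75) ≈ -0.82056, f(4.25) ≈ -0.44609, f(4.75) ≈ 0.03760, f(5.25) ≈ 0.51209.
Sum = Δt · [f(1.75) + f(2.25) + f(2.75) + ...].
Sum ≈ -1.72091.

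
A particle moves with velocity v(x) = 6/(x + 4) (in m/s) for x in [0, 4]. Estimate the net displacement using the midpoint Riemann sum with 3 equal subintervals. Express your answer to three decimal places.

4.139

Δx = (4 − 0)/3 = 4/3.
Midpoints: 2/3, 2, 10/3.
v(2/3) = 9/7, v(2) = 1, v(10/3) = 9/11.
Sum = Δx · [v(2/3) + v(2) + v(10/3)].
Sum ≈ 4.139.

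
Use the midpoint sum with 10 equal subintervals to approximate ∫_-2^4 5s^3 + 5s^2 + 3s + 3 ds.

Δs = (4 − (-2))/10 = 0.6.
Midpoints: -1.7, -1.1, -0.5, 0.1, 0.7, 1.3, 1.9, 2.5, 3.1, 3.7.
f(-1.7) = -12.215, f(-1.1) = -0.905, f(-0.5) = 2.125, f(0.1) = 3.355, f(0.7) = 9.265, f(1.3) = 26.335, f(1.9) = 61.045, f(2.5) = 119.875, f(3.1) = 209.305, f(3.7) = 335.815.
Sum = Δs · [f(-1.7) + f(-1.1) + f(-0.5) + ...].
Sum = 452.4.

452.4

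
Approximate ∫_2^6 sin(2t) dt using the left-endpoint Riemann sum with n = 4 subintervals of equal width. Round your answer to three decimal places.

-0.591

Δt = (6 − 2)/4 = 1.
Left endpoints: 2, 3, 4, 5.
f(2) ≈ -0.757, f(3) ≈ -0.279, f(4) ≈ 0.989, f(5) ≈ -0.544.
Sum = Δt · [f(2) + f(3) + f(4) + f(5)].
Sum ≈ -0.591.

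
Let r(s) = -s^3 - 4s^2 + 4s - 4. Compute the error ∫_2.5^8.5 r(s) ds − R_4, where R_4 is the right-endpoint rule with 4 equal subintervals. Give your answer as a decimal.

675

Exact integral: ∫_2.5^8.5 r(s) ds = -1985.25.
R_4 = -2660.25.
Error = -1985.25 − (-2660.25) = 675.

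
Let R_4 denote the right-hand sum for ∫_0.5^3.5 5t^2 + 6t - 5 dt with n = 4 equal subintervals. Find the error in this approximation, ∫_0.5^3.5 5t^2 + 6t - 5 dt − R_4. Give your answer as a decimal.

-30.65625

Exact integral: ∫_0.5^3.5 f(t) dt = 92.25.
R_4 = 122.90625.
Error = 92.25 − 122.90625 = -30.65625.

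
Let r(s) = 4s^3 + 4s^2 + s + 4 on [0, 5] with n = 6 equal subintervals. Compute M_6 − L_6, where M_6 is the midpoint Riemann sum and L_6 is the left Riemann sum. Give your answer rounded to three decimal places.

M_6 ≈ 814.32870.
L_6 ≈ 591.75926.
M_6 − L_6 ≈ 222.569.

222.569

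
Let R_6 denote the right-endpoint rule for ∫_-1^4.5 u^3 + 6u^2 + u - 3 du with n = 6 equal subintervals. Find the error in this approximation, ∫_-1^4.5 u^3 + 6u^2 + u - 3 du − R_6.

Exact integral: ∫_-1^4.5 f(u) du = 279.640625.
R_6 = 385.98828125.
Error = 279.640625 − 385.98828125 = -106.34765625.

-106.34765625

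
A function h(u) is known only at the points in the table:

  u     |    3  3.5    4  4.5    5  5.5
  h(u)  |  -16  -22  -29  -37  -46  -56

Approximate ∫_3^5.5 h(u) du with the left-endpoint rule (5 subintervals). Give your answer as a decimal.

Δu = 0.5.
Sum = 0.5·[(-16) + (-22) + (-29) + (-37) + (-46)] = -75.

-75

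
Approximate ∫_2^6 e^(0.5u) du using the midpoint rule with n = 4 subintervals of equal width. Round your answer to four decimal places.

34.3753

Δu = (6 − 2)/4 = 1.
Midpoints: 2.5, 3.5, 4.5, 5.5.
f(2.5) ≈ 3.4903, f(3.5) ≈ 5.7546, f(4.5) ≈ 9.4877, f(5.5) ≈ 15.6426.
Sum = Δu · [f(2.5) + f(3.5) + f(4.5) + f(5.5)].
Sum ≈ 34.3753.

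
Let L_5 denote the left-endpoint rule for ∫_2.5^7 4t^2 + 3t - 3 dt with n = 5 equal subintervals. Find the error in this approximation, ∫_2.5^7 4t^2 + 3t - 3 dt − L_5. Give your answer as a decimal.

Exact integral: ∫_2.5^7 f(t) dt = 487.125.
L_5 = 406.53.
Error = 487.125 − 406.53 = 80.595.

80.595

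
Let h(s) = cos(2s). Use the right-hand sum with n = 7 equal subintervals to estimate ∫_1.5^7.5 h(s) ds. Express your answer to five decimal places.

0.28765

Δs = (7.5 − 1.5)/7 = 6/7.
Right endpoints: 33/14, 45/14, 57/14, 69/14, 81/14, 93/14, 7.5.
h(33/14) ≈ 0.00190, h(45/14) ≈ 0.98945, h(57/14) ≈ -0.28487, h(69/14) ≈ -0.90798, h(81/14) ≈ 0.54455, h(93/14) ≈ 0.75224, h(7.5) ≈ -0.75969.
Sum = Δs · [h(33/14) + h(45/14) + h(57/14) + ...].
Sum ≈ 0.28765.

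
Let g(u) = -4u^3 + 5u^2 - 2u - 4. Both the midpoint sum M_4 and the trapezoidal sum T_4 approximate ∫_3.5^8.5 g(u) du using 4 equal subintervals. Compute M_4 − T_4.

130.859375

M_4 = -4154.296875.
T_4 = -4285.15625.
M_4 − T_4 = 130.859375.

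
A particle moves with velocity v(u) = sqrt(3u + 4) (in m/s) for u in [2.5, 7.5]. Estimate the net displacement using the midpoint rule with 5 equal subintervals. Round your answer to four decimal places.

21.6549

Δu = (7.5 − 2.5)/5 = 1.
Midpoints: 3, 4, 5, 6, 7.
v(3) ≈ 3.6056, v(4) ≈ 4.0000, v(5) ≈ 4.3589, v(6) ≈ 4.6904, v(7) ≈ 5.0000.
Sum = Δu · [v(3) + v(4) + v(5) + v(6) + v(7)].
Sum ≈ 21.6549.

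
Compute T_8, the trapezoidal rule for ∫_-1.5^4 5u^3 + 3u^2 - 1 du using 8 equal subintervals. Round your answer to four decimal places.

Δu = (4 − (-1.5))/8 = 0.6875.
f(-1.5) = -11.125, f(-0.8125) = -6969/4096, f(-0.125) = -493/512, f(0.5625) = 3437/4096, f(1.25) = 13.453125, f(1.9375) = 190987/4096, f(2.625) = 56377/512, f(3.3125) = 875121/4096, f(4) = 367.
T_8 = (Δu/2)·[f(u_0) + 2f(u_1) + ... + 2f(u_{7}) + f(u_8)].
Sum ≈ 384.9705.

384.9705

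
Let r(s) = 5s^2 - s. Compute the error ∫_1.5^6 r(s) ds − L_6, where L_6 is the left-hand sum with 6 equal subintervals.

59.484375

Exact integral: ∫_1.5^6 r(s) ds = 337.5.
L_6 = 278.015625.
Error = 337.5 − 278.015625 = 59.484375.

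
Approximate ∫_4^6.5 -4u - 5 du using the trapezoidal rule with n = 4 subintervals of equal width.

-65

Δu = (6.5 − 4)/4 = 0.625.
f(4) = -21, f(4.625) = -23.5, f(5.25) = -26, f(5.875) = -28.5, f(6.5) = -31.
T_4 = (Δu/2)·[f(u_0) + 2f(u_1) + 2f(u_2) + 2f(u_3) + f(u_4)].
Sum = -65.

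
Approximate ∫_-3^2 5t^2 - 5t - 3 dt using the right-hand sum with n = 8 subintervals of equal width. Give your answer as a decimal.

41.8359375

Δt = (2 − (-3))/8 = 0.625.
Right endpoints: -2.375, -1.75, -1.125, -0.5, 0.125, 0.75, 1.375, 2.
f(-2.375) = 37.078125, f(-1.75) = 21.0625, f(-1.125) = 8.953125, f(-0.5) = 0.75, f(0.125) = -3.546875, f(0.75) = -3.9375, f(1.375) = -0.421875, f(2) = 7.
Sum = Δt · [f(-2.375) + f(-1.75) + f(-1.125) + ...].
Sum = 41.8359375.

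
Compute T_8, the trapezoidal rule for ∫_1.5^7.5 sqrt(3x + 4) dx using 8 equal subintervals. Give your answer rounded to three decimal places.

24.797

Δx = (7.5 − 1.5)/8 = 0.75.
f(1.5) ≈ 2.915, f(2.25) ≈ 3.279, f(3) ≈ 3.606, f(3.75) ≈ 3.905, f(4.5) ≈ 4.183, f(5.25) ≈ 4.444, f(6) ≈ 4.690, f(6.75) ≈ 4.924, f(7.5) ≈ 5.148.
T_8 = (Δx/2)·[f(x_0) + 2f(x_1) + ... + 2f(x_{7}) + f(x_8)].
Sum ≈ 24.797.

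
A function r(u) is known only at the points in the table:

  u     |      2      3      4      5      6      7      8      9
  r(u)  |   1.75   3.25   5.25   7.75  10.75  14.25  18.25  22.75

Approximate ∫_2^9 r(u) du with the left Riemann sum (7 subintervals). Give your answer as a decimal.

Δu = 1.
Sum = 1·[1.75 + 3.25 + 5.25 + 7.75 + 10.75 + 14.25 + 18.25] = 61.25.

61.25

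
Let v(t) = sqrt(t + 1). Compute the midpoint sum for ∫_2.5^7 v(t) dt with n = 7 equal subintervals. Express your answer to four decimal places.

Δt = (7 − 2.5)/7 = 9/14.
Midpoints: 79/28, 97/28, 115/28, 4.75, 151/28, 169/28, 187/28.
v(79/28) ≈ 1.9548, v(97/28) ≈ 2.1129, v(115/28) ≈ 2.2599, v(4.75) ≈ 2.3979, v(151/28) ≈ 2.5284, v(169/28) ≈ 2.6525, v(187/28) ≈ 2.7710.
Sum = Δt · [v(79/28) + v(97/28) + v(115/28) + ...].
Sum ≈ 10.7212.

10.7212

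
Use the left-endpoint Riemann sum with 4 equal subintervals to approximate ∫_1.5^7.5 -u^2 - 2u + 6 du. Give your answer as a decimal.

-110.25

Δu = (7.5 − 1.5)/4 = 1.5.
Left endpoints: 1.5, 3, 4.5, 6.
f(1.5) = 0.75, f(3) = -9, f(4.5) = -23.25, f(6) = -42.
Sum = Δu · [f(1.5) + f(3) + f(4.5) + f(6)].
Sum = -110.25.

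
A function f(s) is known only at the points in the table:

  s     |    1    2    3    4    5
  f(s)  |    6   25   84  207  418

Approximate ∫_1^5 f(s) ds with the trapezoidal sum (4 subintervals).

528

Δs = 1.
T_4 = (1/2)·[6 + 2·25 + 2·84 + 2·207 + 418] = 528.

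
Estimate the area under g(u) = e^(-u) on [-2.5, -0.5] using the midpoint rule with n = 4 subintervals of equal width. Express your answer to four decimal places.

Δu = (-0.5 − (-2.5))/4 = 0.5.
Midpoints: -2.25, -1.75, -1.25, -0.75.
g(-2.25) ≈ 9.4877, g(-1.75) ≈ 5.7546, g(-1.25) ≈ 3.4903, g(-0.75) ≈ 2.1170.
Sum = Δu · [g(-2.25) + g(-1.75) + g(-1.25) + g(-0.75)].
Sum ≈ 10.4248.

10.4248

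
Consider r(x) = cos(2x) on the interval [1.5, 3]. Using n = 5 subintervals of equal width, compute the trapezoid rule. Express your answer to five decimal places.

-0.20392

Δx = (3 − 1.5)/5 = 0.3.
r(1.5) ≈ -0.98999, r(1.8) ≈ -0.89676, r(2.1) ≈ -0.49026, r(2.4) ≈ 0.08750, r(2.7) ≈ 0.63469, r(3) ≈ 0.96017.
T_5 = (Δx/2)·[r(x_0) + 2r(x_1) + ... + 2r(x_{4}) + r(x_5)].
Sum ≈ -0.20392.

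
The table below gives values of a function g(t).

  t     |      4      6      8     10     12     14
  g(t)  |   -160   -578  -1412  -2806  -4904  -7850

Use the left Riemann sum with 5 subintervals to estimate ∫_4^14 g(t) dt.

-19720

Δt = 2.
Sum = 2·[(-160) + (-578) + (-1412) + (-2806) + (-4904)] = -19720.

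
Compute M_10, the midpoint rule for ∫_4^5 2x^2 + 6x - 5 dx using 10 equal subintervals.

62.665

Δx = (5 − 4)/10 = 0.1.
Midpoints: 4.05, 4.15, 4.25, 4.35, 4.45, 4.55, 4.65, 4.75, 4.85, 4.95.
f(4.05) = 52.105, f(4.15) = 54.345, f(4.25) = 56.625, f(4.35) = 58.945, f(4.45) = 61.305, f(4.55) = 63.705, f(4.65) = 66.145, f(4.75) = 68.625, f(4.85) = 71.145, f(4.95) = 73.705.
Sum = Δx · [f(4.05) + f(4.15) + f(4.25) + ...].
Sum = 62.665.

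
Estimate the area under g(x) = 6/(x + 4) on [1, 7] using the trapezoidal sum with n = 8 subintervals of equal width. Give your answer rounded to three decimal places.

Δx = (7 − 1)/8 = 0.75.
g(1) = 1.2, g(1.75) = 24/23, g(2.5) = 12/13, g(3.25) = 24/29, g(4) = 0.75, g(4.75) = 24/35, g(5.5) = 12/19, g(6.25) = 24/41, g(7) = 6/11.
T_8 = (Δx/2)·[g(x_0) + 2g(x_1) + ... + 2g(x_{7}) + g(x_8)].
Sum ≈ 4.740.

4.740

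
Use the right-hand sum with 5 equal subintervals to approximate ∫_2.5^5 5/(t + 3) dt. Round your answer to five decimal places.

Δt = (5 − 2.5)/5 = 0.5.
Right endpoints: 3, 3.5, 4, 4.5, 5.
f(3) = 5/6, f(3.5) = 10/13, f(4) = 5/7, f(4.5) = 2/3, f(5) = 0.625.
Sum = Δt · [f(3) + f(3.5) + f(4) + f(4.5) + f(5)].
Sum ≈ 1.80426.

1.80426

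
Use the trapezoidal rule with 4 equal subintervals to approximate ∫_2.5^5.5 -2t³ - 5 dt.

Δt = (5.5 − 2.5)/4 = 0.75.
f(2.5) = -36.25, f(3.25) = -73.65625, f(4) = -133, f(4.75) = -219.34375, f(5.5) = -337.75.
T_4 = (Δt/2)·[f(t_0) + 2f(t_1) + 2f(t_2) + 2f(t_3) + f(t_4)].
Sum = -459.75.

-459.75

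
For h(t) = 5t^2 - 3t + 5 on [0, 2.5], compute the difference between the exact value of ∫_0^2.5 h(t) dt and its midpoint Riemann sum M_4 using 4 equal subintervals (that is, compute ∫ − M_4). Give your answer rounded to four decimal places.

Exact integral: ∫_0^2.5 h(t) dt ≈ 29.166667.
M_4 ≈ 28.759766.
Error ≈ 29.166667 − 28.759766 ≈ 0.4069.

0.4069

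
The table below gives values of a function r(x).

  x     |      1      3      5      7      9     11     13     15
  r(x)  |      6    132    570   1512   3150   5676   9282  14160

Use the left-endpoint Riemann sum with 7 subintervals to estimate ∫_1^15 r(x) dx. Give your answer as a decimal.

Δx = 2.
Sum = 2·[6 + 132 + 570 + 1512 + 3150 + 5676 + 9282] = 40656.

40656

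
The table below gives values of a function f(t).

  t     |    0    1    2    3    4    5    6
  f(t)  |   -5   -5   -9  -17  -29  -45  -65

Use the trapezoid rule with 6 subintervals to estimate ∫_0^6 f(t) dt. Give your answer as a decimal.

Δt = 1.
T_6 = (1/2)·[(-5) + 2·(-5) + 2·(-9) + 2·(-17) + 2·(-29) + 2·(-45) + (-65)] = -140.

-140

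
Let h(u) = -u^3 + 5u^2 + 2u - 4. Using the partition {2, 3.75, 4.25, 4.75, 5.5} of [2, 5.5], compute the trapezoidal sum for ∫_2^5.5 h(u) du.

Subinterval widths: 1.75, 0.5, 0.5, 0.75.
h(2) = 12, h(3.75) = 21.078125, h(4.25) = 18.046875, h(4.75) = 11.140625, h(5.5) = -8.125.
On each subinterval the trapezoid contributes (Δu_i/2)·[h(u_{i-1}) + h(u_i)].
Sum = 47.15234375.

47.15234375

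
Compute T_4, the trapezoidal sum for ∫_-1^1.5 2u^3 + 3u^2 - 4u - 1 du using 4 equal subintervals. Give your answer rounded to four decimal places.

2.1387

Δu = (1.5 − (-1))/4 = 0.625.
f(-1) = 4, f(-0.375) = 0.81640625, f(0.25) = -1.78125, f(0.875) = -0.86328125, f(1.5) = 6.5.
T_4 = (Δu/2)·[f(u_0) + 2f(u_1) + 2f(u_2) + 2f(u_3) + f(u_4)].
Sum ≈ 2.1387.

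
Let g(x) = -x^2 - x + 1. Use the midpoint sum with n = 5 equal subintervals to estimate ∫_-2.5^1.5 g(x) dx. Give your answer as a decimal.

Δx = (1.5 − (-2.5))/5 = 0.8.
Midpoints: -2.1, -1.3, -0.5, 0.3, 1.1.
g(-2.1) = -1.31, g(-1.3) = 0.61, g(-0.5) = 1.25, g(0.3) = 0.61, g(1.1) = -1.31.
Sum = Δx · [g(-2.1) + g(-1.3) + g(-0.5) + g(0.3) + g(1.1)].
Sum = -0.12.

-0.12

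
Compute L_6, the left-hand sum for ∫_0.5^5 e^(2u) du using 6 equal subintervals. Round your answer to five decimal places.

Δu = (5 − 0.5)/6 = 0.75.
Left endpoints: 0.5, 1.25, 2, 2.75, 3.5, 4.25.
f(0.5) ≈ 2.71828, f(1.25) ≈ 12.18249, f(2) ≈ 54.59815, f(2.75) ≈ 244.69193, f(3.5) ≈ 1096.63316, f(4.25) ≈ 4914.76884.
Sum = Δu · [f(0.5) + f(1.25) + f(2) + ...].
Sum ≈ 4744.19464.

4744.19464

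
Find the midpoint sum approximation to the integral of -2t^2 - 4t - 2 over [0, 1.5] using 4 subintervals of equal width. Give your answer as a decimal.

Δt = (1.5 − 0)/4 = 0.375.
Midpoints: 0.1875, 0.5625, 0.9375, 1.3125.
f(0.1875) = -2.8203125, f(0.5625) = -4.8828125, f(0.9375) = -7.5078125, f(1.3125) = -10.6953125.
Sum = Δt · [f(0.1875) + f(0.5625) + f(0.9375) + f(1.3125)].
Sum = -9.71484375.

-9.71484375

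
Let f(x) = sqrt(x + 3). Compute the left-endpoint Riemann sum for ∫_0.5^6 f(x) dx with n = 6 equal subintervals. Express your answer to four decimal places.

13.1102

Δx = (6 − 0.5)/6 = 11/12.
Left endpoints: 0.5, 17/12, 7/3, 3.25, 25/6, 61/12.
f(0.5) ≈ 1.8708, f(17/12) ≈ 2.1016, f(7/3) ≈ 2.3094, f(3.25) ≈ 2.5000, f(25/6) ≈ 2.6771, f(61/12) ≈ 2.8431.
Sum = Δx · [f(0.5) + f(17/12) + f(7/3) + ...].
Sum ≈ 13.1102.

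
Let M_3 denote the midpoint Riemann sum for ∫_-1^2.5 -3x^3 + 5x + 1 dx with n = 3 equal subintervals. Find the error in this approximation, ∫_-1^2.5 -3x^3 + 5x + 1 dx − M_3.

-2.6796875

Exact integral: ∫_-1^2.5 f(x) dx = -11.921875.
M_3 = -9.2421875.
Error = -11.921875 − (-9.2421875) = -2.6796875.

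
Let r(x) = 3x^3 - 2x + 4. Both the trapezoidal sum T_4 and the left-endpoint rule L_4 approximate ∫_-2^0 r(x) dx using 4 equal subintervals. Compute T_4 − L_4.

5

T_4 = -0.75.
L_4 = -5.75.
T_4 − L_4 = 5.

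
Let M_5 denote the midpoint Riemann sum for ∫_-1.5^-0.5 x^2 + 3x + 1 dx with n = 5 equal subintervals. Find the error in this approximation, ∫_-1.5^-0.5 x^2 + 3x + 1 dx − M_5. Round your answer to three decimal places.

0.003

Exact integral: ∫_-1.5^-0.5 f(x) dx ≈ -0.91667.
M_5 = -0.92.
Error ≈ -0.91667 − (-0.92) ≈ 0.003.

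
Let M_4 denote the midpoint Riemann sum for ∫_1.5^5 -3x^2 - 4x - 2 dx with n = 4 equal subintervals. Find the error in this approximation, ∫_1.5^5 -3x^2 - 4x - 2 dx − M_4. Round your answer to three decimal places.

-0.670

Exact integral: ∫_1.5^5 f(x) dx = -174.125.
M_4 ≈ -173.45508.
Error ≈ -174.125 − (-173.45508) ≈ -0.670.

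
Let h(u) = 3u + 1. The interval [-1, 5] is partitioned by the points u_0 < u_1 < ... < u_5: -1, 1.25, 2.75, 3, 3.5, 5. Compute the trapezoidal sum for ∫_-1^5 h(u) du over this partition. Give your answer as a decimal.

42

Subinterval widths: 2.25, 1.5, 0.25, 0.5, 1.5.
h(-1) = -2, h(1.25) = 4.75, h(2.75) = 9.25, h(3) = 10, h(3.5) = 11.5, h(5) = 16.
On each subinterval the trapezoid contributes (Δu_i/2)·[h(u_{i-1}) + h(u_i)].
Sum = 42.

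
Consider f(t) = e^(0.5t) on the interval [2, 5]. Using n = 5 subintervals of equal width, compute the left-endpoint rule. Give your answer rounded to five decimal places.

Δt = (5 − 2)/5 = 0.6.
Left endpoints: 2, 2.6, 3.2, 3.8, 4.4.
f(2) ≈ 2.71828, f(2.6) ≈ 3.66930, f(3.2) ≈ 4.95303, f(3.8) ≈ 6.68589, f(4.4) ≈ 9.02501.
Sum = Δt · [f(2) + f(2.6) + f(3.2) + f(3.8) + f(4.4)].
Sum ≈ 16.23091.

16.23091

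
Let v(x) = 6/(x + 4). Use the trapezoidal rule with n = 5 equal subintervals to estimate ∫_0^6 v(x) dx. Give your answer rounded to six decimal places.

Δx = (6 − 0)/5 = 1.2.
v(0) = 1.5, v(1.2) = 15/13, v(2.4) = 0.9375, v(3.6) = 15/19, v(4.8) = 15/22, v(6) = 0.6.
T_5 = (Δx/2)·[v(x_0) + 2v(x_1) + ... + 2v(x_{4}) + v(x_5)].
Sum ≈ 5.535166.

5.535166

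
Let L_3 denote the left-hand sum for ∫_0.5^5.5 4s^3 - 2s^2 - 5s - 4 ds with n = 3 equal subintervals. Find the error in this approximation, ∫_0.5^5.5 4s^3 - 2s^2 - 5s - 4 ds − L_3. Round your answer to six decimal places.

Exact integral: ∫_0.5^5.5 f(s) ds ≈ 709.16666667.
L_3 ≈ 304.53703704.
Error ≈ 709.16666667 − 304.53703704 ≈ 404.629630.

404.629630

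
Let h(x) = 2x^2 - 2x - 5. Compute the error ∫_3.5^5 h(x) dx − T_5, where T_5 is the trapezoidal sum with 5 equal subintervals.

-0.045

Exact integral: ∫_3.5^5 h(x) dx = 34.5.
T_5 = 34.545.
Error = 34.5 − 34.545 = -0.045.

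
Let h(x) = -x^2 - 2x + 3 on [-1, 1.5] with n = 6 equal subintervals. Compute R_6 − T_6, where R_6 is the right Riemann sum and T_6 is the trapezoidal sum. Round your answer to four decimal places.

R_6 ≈ 3.417245.
T_6 ≈ 4.719329.
R_6 − T_6 ≈ -1.3021.

-1.3021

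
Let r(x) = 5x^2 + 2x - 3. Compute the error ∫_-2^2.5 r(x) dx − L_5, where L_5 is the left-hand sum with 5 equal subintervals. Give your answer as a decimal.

Exact integral: ∫_-2^2.5 r(x) dx = 28.125.
L_5 = 22.05.
Error = 28.125 − 22.05 = 6.075.

6.075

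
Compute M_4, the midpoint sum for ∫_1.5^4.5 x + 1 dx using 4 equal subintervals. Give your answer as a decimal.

12

Δx = (4.5 − 1.5)/4 = 0.75.
Midpoints: 1.875, 2.625, 3.375, 4.125.
f(1.875) = 2.875, f(2.625) = 3.625, f(3.375) = 4.375, f(4.125) = 5.125.
Sum = Δx · [f(1.875) + f(2.625) + f(3.375) + f(4.125)].
Sum = 12.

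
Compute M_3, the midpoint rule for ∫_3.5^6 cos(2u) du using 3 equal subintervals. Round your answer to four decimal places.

Δu = (6 − 3.5)/3 = 5/6.
Midpoints: 47/12, 4.75, 67/12.
f(47/12) ≈ 0.0206, f(4.75) ≈ -0.9972, f(67/12) ≈ 0.1703.
Sum = Δu · [f(47/12) + f(4.75) + f(67/12)].
Sum ≈ -0.6719.

-0.6719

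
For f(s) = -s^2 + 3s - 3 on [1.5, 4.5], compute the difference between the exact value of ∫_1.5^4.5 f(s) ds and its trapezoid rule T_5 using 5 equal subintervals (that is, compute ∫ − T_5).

0.18

Exact integral: ∫_1.5^4.5 f(s) ds = -11.25.
T_5 = -11.43.
Error = -11.25 − (-11.43) = 0.18.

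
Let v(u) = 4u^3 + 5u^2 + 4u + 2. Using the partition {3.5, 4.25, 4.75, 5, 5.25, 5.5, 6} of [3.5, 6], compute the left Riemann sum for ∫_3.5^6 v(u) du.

Subinterval widths: 0.75, 0.5, 0.25, 0.25, 0.25, 0.5.
Left endpoints: 3.5, 4.25, 4.75, 5, 5.25, 5.5.
v(3.5) = 248.75, v(4.25) = 416.375, v(4.75) = 562.5, v(5) = 647, v(5.25) = 739.625, v(5.5) = 840.75.
Sum = Σ Δu_i · v(u_i).
Sum = 1302.40625.

1302.40625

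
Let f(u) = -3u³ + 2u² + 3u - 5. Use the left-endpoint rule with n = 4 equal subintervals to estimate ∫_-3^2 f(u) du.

Δu = (2 − (-3))/4 = 1.25.
Left endpoints: -3, -1.75, -0.5, 0.75.
f(-3) = 85, f(-1.75) = 11.953125, f(-0.5) = -5.625, f(0.75) = -2.890625.
Sum = Δu · [f(-3) + f(-1.75) + f(-0.5) + f(0.75)].
Sum = 110.546875.

110.546875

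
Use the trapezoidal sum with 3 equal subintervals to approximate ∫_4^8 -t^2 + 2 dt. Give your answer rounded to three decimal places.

-142.519

Δt = (8 − 4)/3 = 4/3.
f(4) = -14, f(16/3) = -238/9, f(20/3) = -382/9, f(8) = -62.
T_3 = (Δt/2)·[f(t_0) + 2f(t_1) + 2f(t_2) + f(t_3)].
Sum ≈ -142.519.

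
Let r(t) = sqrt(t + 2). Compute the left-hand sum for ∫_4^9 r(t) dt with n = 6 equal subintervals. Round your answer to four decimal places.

14.1596

Δt = (9 − 4)/6 = 5/6.
Left endpoints: 4, 29/6, 17/3, 6.5, 22/3, 49/6.
r(4) ≈ 2.4495, r(29/6) ≈ 2.6141, r(17/3) ≈ 2.7689, r(6.5) ≈ 2.9155, r(22/3) ≈ 3.0551, r(49/6) ≈ 3.1885.
Sum = Δt · [r(4) + r(29/6) + r(17/3) + ...].
Sum ≈ 14.1596.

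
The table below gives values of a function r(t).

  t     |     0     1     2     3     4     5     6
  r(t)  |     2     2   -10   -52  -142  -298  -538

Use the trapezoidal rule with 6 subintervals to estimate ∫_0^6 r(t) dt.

Δt = 1.
T_6 = (1/2)·[2 + 2·2 + 2·(-10) + 2·(-52) + 2·(-142) + 2·(-298) + (-538)] = -768.

-768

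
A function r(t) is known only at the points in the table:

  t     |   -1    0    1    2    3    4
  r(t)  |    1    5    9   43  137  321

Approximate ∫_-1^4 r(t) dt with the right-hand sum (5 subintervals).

515

Δt = 1.
Sum = 1·[5 + 9 + 43 + 137 + 321] = 515.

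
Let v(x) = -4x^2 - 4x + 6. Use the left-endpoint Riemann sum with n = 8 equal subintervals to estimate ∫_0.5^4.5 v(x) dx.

-114

Δx = (4.5 − 0.5)/8 = 0.5.
Left endpoints: 0.5, 1, 1.5, 2, 2.5, 3, 3.5, 4.
v(0.5) = 3, v(1) = -2, v(1.5) = -9, v(2) = -18, v(2.5) = -29, v(3) = -42, v(3.5) = -57, v(4) = -74.
Sum = Δx · [v(0.5) + v(1) + v(1.5) + ...].
Sum = -114.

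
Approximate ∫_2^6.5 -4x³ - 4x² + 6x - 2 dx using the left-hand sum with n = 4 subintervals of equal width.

Δx = (6.5 − 2)/4 = 1.125.
Left endpoints: 2, 3.125, 4.25, 5.375.
f(2) = -38, f(3.125) = -144.3828125, f(4.25) = -355.8125, f(5.375) = -706.4609375.
Sum = Δx · [f(2) + f(3.125) + f(4.25) + f(5.375)].
Sum = -1400.23828125.

-1400.23828125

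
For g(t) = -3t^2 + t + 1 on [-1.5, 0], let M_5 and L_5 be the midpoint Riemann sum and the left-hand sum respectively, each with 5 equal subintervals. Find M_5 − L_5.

M_5 = -2.96625.
L_5 = -4.305.
M_5 − L_5 = 1.33875.

1.33875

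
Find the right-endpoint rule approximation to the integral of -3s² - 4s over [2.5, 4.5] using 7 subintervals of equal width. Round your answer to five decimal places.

Δs = (4.5 − 2.5)/7 = 2/7.
Right endpoints: 39/14, 43/14, 47/14, 51/14, 55/14, 59/14, 4.5.
f(39/14) = -6747/196, f(43/14) = -7955/196, f(47/14) = -9259/196, f(51/14) = -10659/196, f(55/14) = -12155/196, f(59/14) = -13747/196, f(4.5) = -78.75.
Sum = Δs · [f(39/14) + f(43/14) + f(47/14) + ...].
Sum ≈ -110.72449.

-110.72449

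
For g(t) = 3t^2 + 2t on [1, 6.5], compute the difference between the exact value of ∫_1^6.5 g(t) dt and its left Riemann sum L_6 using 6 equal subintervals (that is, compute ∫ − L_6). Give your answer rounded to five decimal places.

Exact integral: ∫_1^6.5 g(t) dt = 314.875.
L_6 ≈ 255.4253472.
Error ≈ 314.875 − 255.4253472 ≈ 59.44965.

59.44965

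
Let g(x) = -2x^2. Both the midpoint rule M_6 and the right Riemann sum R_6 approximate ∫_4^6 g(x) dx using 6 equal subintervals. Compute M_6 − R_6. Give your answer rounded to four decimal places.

6.7778

M_6 ≈ -101.296296.
R_6 ≈ -108.074074.
M_6 − R_6 ≈ 6.7778.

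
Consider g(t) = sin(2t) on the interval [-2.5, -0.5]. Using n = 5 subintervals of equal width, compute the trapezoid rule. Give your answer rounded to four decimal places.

-0.1214

Δt = (-0.5 − (-2.5))/5 = 0.4.
g(-2.5) ≈ 0.9589, g(-2.1) ≈ 0.8716, g(-1.7) ≈ 0.2555, g(-1.3) ≈ -0.5155, g(-0.9) ≈ -0.9738, g(-0.5) ≈ -0.8415.
T_5 = (Δt/2)·[g(t_0) + 2g(t_1) + ... + 2g(t_{4}) + g(t_5)].
Sum ≈ -0.1214.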